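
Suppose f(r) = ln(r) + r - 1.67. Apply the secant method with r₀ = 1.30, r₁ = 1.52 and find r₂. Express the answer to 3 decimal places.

f(1.30) = -0.10764, f(1.52) = 0.26871
r₂ = 1.52000 − 0.26871·(1.52000 − 1.30000) / (0.26871 − (-0.10764)) = 1.52000 − (0.05912)/(0.37635) = 1.36292

1.363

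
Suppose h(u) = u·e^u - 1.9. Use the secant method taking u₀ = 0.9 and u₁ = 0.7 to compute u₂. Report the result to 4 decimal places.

0.8220

h(0.9) = 0.313643, h(0.7) = -0.490373
u₂ = 0.700000 − (-0.490373)·(0.700000 − 0.900000) / (-0.490373 − 0.313643) = 0.700000 − (0.098075)/(-0.804016) = 0.821981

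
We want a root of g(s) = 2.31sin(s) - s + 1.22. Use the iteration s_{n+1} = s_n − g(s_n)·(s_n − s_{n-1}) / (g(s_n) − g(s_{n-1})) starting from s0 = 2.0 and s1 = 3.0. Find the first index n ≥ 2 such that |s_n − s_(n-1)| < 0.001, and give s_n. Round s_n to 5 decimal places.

n = 5, s_n = 2.53564

g(2.0) = 1.3204771, g(3.0) = -1.4540128
s2 = 3.0000000 − (-1.4540128)·(1.0000000)/(-2.7744898) = 2.4759351;  |Δ| = 0.5240649
g(2.4759351) = 0.1706665
s3 = 2.4759351 − 0.1706665·(-0.5240649)/(1.6246793) = 2.5309862;  |Δ| = 0.0550511
g(2.5309862) = 0.0134858
s4 = 2.5309862 − 0.0134858·(0.0550511)/(-0.1571807) = 2.5357094;  |Δ| = 0.0047233
g(2.5357094) = -0.0001914
s5 = 2.5357094 − (-0.0001914)·(0.0047233)/(-0.0136772) = 2.5356433;  |Δ| = 0.0000661
|s5 − s4| = 0.0000661 < 0.001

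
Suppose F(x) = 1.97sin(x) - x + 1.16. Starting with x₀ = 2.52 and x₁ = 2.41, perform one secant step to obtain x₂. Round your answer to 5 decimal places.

2.43606

F(2.52) = -0.2128086, F(2.41) = 0.0660695
x₂ = 2.4100000 − 0.0660695·(2.4100000 − 2.5200000) / (0.0660695 − (-0.2128086)) = 2.4100000 − (-0.0072676)/(0.2788781) = 2.4360603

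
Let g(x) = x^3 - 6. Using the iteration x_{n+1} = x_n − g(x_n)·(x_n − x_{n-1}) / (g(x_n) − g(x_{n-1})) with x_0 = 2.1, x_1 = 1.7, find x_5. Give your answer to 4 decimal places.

1.8171

g(2.1) = 3.261000, g(1.7) = -1.087000
x_2 = 1.700000 − (-1.087000)·(1.700000 − 2.100000) / (-1.087000 − 3.261000) = 1.700000 − (0.434800)/(-4.348000) = 1.800000
g(1.800000) = -0.168000
x_3 = 1.800000 − (-0.168000)·(1.800000 − 1.700000) / (-0.168000 − (-1.087000)) = 1.800000 − (-0.016800)/(0.919000) = 1.818281
g(1.818281) = 0.011500
x_4 = 1.818281 − 0.011500·(1.818281 − 1.800000) / (0.011500 − (-0.168000)) = 1.818281 − (0.000210)/(0.179500) = 1.817110
g(1.817110) = -0.000109
x_5 = 1.817110 − (-0.000109)·(1.817110 − 1.818281) / (-0.000109 − 0.011500) = 1.817110 − (0.000000)/(-0.011608) = 1.817121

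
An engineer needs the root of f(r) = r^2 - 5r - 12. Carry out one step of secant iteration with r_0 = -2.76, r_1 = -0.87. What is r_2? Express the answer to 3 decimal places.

f(-2.76) = 9.41760, f(-0.87) = -6.89310
r_2 = -0.87000 − (-6.89310)·(-0.87000 − (-2.76000)) / (-6.89310 − 9.41760) = -0.87000 − (-13.02796)/(-16.31070) = -1.66874

-1.669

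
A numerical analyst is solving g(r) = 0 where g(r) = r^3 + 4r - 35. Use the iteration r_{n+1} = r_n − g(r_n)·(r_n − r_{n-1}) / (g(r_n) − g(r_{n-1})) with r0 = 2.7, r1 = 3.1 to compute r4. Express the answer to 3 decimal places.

2.866

g(2.7) = -4.51700, g(3.1) = 7.19100
r2 = 3.10000 − 7.19100·(3.10000 − 2.70000) / (7.19100 − (-4.51700)) = 3.10000 − (2.87640)/(11.70800) = 2.85432
g(2.85432) = -0.32812
r3 = 2.85432 − (-0.32812)·(2.85432 − 3.10000) / (-0.32812 − 7.19100) = 2.85432 − (0.08061)/(-7.51912) = 2.86504
g(2.86504) = -0.02222
r4 = 2.86504 − (-0.02222)·(2.86504 − 2.85432) / (-0.02222 − (-0.32812)) = 2.86504 − (-0.00024)/(0.30590) = 2.86582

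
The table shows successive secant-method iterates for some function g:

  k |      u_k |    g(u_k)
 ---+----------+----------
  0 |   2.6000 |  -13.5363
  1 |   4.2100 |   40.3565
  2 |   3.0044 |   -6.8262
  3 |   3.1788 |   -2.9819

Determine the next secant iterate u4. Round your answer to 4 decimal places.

u4 = 3.1788 − (-2.9819)·(3.1788 − 3.0044) / (-2.9819 − (-6.8262))
   = 3.1788 − (-0.520043)/(3.844300) = 3.314076

3.3141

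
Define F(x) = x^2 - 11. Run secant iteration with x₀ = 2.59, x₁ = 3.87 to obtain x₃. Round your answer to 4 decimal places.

3.3118

F(2.59) = -4.291900, F(3.87) = 3.976900
x₂ = 3.870000 − 3.976900·(3.870000 − 2.590000) / (3.976900 − (-4.291900)) = 3.870000 − (5.090432)/(8.268800) = 3.254381
F(3.254381) = -0.409006
x₃ = 3.254381 − (-0.409006)·(3.254381 − 3.870000) / (-0.409006 − 3.976900) = 3.254381 − (0.251792)/(-4.385906) = 3.311790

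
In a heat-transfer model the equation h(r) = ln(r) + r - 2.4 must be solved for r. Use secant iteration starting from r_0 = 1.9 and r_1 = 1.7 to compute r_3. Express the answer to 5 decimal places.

h(1.9) = 0.1418539, h(1.7) = -0.1693717
r_2 = 1.7000000 − (-0.1693717)·(1.7000000 − 1.9000000) / (-0.1693717 − 0.1418539) = 1.7000000 − (0.0338743)/(-0.3112256) = 1.8088418
h(1.8088418) = 0.0015285
r_3 = 1.8088418 − 0.0015285·(1.8088418 − 1.7000000) / (0.0015285 − (-0.1693717)) = 1.8088418 − (0.0001664)/(0.1709003) = 1.8078683

1.80787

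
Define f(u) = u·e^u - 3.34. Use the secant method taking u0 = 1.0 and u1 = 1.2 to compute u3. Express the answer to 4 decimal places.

1.1051

f(1.0) = -0.621718, f(1.2) = 0.644140
u2 = 1.200000 − 0.644140·(1.200000 − 1.000000) / (0.644140 − (-0.621718)) = 1.200000 − (0.128828)/(1.265858) = 1.098229
f(1.098229) = -0.046577
u3 = 1.098229 − (-0.046577)·(1.098229 − 1.200000) / (-0.046577 − 0.644140) = 1.098229 − (0.004740)/(-0.690718) = 1.105091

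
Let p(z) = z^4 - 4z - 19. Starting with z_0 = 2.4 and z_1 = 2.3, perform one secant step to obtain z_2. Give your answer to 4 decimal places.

2.3045

p(2.4) = 4.577600, p(2.3) = -0.215900
z_2 = 2.300000 − (-0.215900)·(2.300000 − 2.400000) / (-0.215900 − 4.577600) = 2.300000 − (0.021590)/(-4.793500) = 2.304504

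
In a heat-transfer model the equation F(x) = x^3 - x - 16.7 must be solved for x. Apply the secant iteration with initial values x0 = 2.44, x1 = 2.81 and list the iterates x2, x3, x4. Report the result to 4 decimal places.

F(2.44) = -4.613216, F(2.81) = 2.678041
x2 = 2.810000 − 2.678041·(2.810000 − 2.440000) / (2.678041 − (-4.613216)) = 2.810000 − (0.990875)/(7.291257) = 2.674101
F(2.674101) = -0.252098
x3 = 2.674101 − (-0.252098)·(2.674101 − 2.810000) / (-0.252098 − 2.678041) = 2.674101 − (0.034260)/(-2.930139) = 2.685793
F(2.685793) = -0.011865
x4 = 2.685793 − (-0.011865)·(2.685793 − 2.674101) / (-0.011865 − (-0.252098)) = 2.685793 − (-0.000139)/(0.240233) = 2.686371

2.6741, 2.6858, 2.6864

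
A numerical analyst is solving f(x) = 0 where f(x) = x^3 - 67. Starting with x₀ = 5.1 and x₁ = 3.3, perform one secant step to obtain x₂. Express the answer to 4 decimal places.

3.8781

f(5.1) = 65.651000, f(3.3) = -31.063000
x₂ = 3.300000 − (-31.063000)·(3.300000 − 5.100000) / (-31.063000 − 65.651000) = 3.300000 − (55.913400)/(-96.714000) = 3.878131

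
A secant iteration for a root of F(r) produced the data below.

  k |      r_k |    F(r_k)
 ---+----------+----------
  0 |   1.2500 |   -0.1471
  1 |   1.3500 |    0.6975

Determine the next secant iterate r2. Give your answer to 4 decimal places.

r2 = 1.3500 − 0.6975·(1.3500 − 1.2500) / (0.6975 − (-0.1471))
   = 1.3500 − (0.069750)/(0.844600) = 1.267417

1.2674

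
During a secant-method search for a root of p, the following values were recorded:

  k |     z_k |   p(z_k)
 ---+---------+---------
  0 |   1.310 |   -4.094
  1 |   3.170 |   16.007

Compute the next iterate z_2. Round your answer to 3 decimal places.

1.689

z_2 = 3.170 − 16.007·(3.170 − 1.310) / (16.007 − (-4.094))
   = 3.170 − (29.77302)/(20.10100) = 1.68883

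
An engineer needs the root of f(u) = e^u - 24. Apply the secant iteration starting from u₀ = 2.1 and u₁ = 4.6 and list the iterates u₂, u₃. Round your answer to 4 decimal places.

2.5335, 2.8047

f(2.1) = -15.833830, f(4.6) = 75.484316
u₂ = 4.600000 − 75.484316·(4.600000 − 2.100000) / (75.484316 − (-15.833830)) = 4.600000 − (188.710789)/(91.318146) = 2.533480
f(2.533480) = -11.402734
u₃ = 2.533480 − (-11.402734)·(2.533480 − 4.600000) / (-11.402734 − 75.484316) = 2.533480 − (23.563979)/(-86.887049) = 2.804682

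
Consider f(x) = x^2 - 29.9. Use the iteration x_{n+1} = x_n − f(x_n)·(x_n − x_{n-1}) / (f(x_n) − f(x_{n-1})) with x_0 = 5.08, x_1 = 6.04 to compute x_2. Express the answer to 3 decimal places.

f(5.08) = -4.09360, f(6.04) = 6.58160
x_2 = 6.04000 − 6.58160·(6.04000 − 5.08000) / (6.58160 − (-4.09360)) = 6.04000 − (6.31834)/(10.67520) = 5.44813

5.448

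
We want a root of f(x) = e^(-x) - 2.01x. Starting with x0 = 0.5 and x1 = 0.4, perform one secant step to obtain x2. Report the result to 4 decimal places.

0.3495

f(0.5) = -0.398469, f(0.4) = -0.133680
x2 = 0.400000 − (-0.133680)·(0.400000 − 0.500000) / (-0.133680 − (-0.398469)) = 0.400000 − (0.013368)/(0.264789) = 0.349515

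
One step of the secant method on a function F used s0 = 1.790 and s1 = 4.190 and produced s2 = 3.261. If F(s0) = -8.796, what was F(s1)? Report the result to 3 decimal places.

The secant line through (1.790, -8.796) and (4.190, F(s1)) crosses zero at s2 = 3.261.
So (1.790, -8.796), (4.190, F(s1)), (3.261, 0) are collinear:
F(s1) = -8.796 · (4.190 − 3.261) / (1.790 − 3.261) = -8.796 · (0.92900)/(-1.47100) = 5.55505

5.555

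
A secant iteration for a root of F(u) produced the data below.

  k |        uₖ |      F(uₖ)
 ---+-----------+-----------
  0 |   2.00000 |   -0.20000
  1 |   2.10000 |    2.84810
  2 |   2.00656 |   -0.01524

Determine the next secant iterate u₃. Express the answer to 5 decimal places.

u₃ = 2.00656 − (-0.01524)·(2.00656 − 2.10000) / (-0.01524 − 2.84810)
   = 2.00656 − (0.0014240)/(-2.8633400) = 2.0070573

2.00706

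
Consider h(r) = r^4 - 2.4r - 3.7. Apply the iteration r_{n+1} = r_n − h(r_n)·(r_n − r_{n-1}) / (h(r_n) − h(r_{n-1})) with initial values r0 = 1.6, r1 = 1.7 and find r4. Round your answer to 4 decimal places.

h(1.6) = -0.986400, h(1.7) = 0.572100
r2 = 1.700000 − 0.572100·(1.700000 − 1.600000) / (0.572100 − (-0.986400)) = 1.700000 − (0.057210)/(1.558500) = 1.663292
h(1.663292) = -0.038162
r3 = 1.663292 − (-0.038162)·(1.663292 − 1.700000) / (-0.038162 − 0.572100) = 1.663292 − (0.001401)/(-0.610262) = 1.665587
h(1.665587) = -0.001332
r4 = 1.665587 − (-0.001332)·(1.665587 − 1.663292) / (-0.001332 − (-0.038162)) = 1.665587 − (-0.000003)/(0.036830) = 1.665670

1.6657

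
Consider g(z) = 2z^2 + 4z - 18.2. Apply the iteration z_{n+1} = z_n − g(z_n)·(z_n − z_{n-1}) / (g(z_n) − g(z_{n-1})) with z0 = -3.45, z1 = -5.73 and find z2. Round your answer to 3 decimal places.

-4.021

g(-3.45) = -8.19500, g(-5.73) = 24.54580
z2 = -5.73000 − 24.54580·(-5.73000 − (-3.45000)) / (24.54580 − (-8.19500)) = -5.73000 − (-55.96442)/(32.74080) = -4.02068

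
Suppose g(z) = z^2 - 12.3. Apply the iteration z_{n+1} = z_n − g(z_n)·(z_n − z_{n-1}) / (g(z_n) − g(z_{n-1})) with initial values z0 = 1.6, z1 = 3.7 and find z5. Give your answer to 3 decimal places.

3.507

g(1.6) = -9.74000, g(3.7) = 1.39000
z2 = 3.70000 − 1.39000·(3.70000 − 1.60000) / (1.39000 − (-9.74000)) = 3.70000 − (2.91900)/(11.13000) = 3.43774
g(3.43774) = -0.48197
z3 = 3.43774 − (-0.48197)·(3.43774 − 3.70000) / (-0.48197 − 1.39000) = 3.43774 − (0.12640)/(-1.87197) = 3.50526
g(3.50526) = -0.01315
z4 = 3.50526 − (-0.01315)·(3.50526 − 3.43774) / (-0.01315 − (-0.48197)) = 3.50526 − (-0.00089)/(0.46882) = 3.50715
g(3.50715) = 0.00013
z5 = 3.50715 − 0.00013·(3.50715 − 3.50526) / (0.00013 − (-0.01315)) = 3.50715 − (0.00000)/(0.01328) = 3.50714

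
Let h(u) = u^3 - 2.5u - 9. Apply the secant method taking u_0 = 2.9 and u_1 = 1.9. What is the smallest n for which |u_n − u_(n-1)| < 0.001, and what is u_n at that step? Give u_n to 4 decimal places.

n = 6, u_n = 2.4767

h(2.9) = 8.139000, h(1.9) = -6.891000
u_2 = 1.900000 − (-6.891000)·(-1.000000)/(-15.030000) = 2.358483;  |Δ| = 0.458483
h(2.358483) = -1.777282
u_3 = 2.358483 − (-1.777282)·(0.458483)/(5.113718) = 2.517830;  |Δ| = 0.159347
h(2.517830) = 0.667122
u_4 = 2.517830 − 0.667122·(0.159347)/(2.444404) = 2.474341;  |Δ| = 0.043489
h(2.474341) = -0.037036
u_5 = 2.474341 − (-0.037036)·(-0.043489)/(-0.704158) = 2.476628;  |Δ| = 0.002287
h(2.476628) = -0.000704
u_6 = 2.476628 − (-0.000704)·(0.002287)/(0.036332) = 2.476673;  |Δ| = 0.000044
|u_6 − u_5| = 0.000044 < 0.001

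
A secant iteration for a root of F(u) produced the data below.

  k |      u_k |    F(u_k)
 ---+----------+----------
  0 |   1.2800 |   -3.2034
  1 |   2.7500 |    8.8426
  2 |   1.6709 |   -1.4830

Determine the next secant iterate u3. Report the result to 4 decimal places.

1.8259

u3 = 1.6709 − (-1.4830)·(1.6709 − 2.7500) / (-1.4830 − 8.8426)
   = 1.6709 − (1.600305)/(-10.325600) = 1.825884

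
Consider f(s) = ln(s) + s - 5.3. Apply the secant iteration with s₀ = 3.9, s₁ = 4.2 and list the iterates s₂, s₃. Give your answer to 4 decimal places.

f(3.9) = -0.039023, f(4.2) = 0.335085
s₂ = 4.200000 − 0.335085·(4.200000 − 3.900000) / (0.335085 − (-0.039023)) = 4.200000 − (0.100525)/(0.374108) = 3.931293
f(3.931293) = 0.000262
s₃ = 3.931293 − 0.000262·(3.931293 − 4.200000) / (0.000262 − 0.335085) = 3.931293 − (-0.000070)/(-0.334823) = 3.931083

3.9313, 3.9311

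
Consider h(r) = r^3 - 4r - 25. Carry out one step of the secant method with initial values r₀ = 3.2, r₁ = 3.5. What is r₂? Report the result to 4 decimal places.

3.3695

h(3.2) = -5.032000, h(3.5) = 3.875000
r₂ = 3.500000 − 3.875000·(3.500000 − 3.200000) / (3.875000 − (-5.032000)) = 3.500000 − (1.162500)/(8.907000) = 3.369485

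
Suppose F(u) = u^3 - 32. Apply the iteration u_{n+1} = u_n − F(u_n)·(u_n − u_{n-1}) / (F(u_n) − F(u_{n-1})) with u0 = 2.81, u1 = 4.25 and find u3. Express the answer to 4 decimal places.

F(2.81) = -9.811959, F(4.25) = 44.765625
u2 = 4.250000 − 44.765625·(4.250000 − 2.810000) / (44.765625 − (-9.811959)) = 4.250000 − (64.462500)/(54.577584) = 3.068883
F(3.068883) = -3.097122
u3 = 3.068883 − (-3.097122)·(3.068883 − 4.250000) / (-3.097122 − 44.765625) = 3.068883 − (3.658063)/(-47.862747) = 3.145311

3.1453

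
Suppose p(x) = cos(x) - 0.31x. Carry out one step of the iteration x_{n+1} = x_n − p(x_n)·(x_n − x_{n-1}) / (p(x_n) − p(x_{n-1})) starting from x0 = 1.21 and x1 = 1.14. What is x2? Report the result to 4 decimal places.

1.1921

p(1.21) = -0.022081, p(1.14) = 0.064195
x2 = 1.140000 − 0.064195·(1.140000 − 1.210000) / (0.064195 − (-0.022081)) = 1.140000 − (-0.004494)/(0.086275) = 1.192085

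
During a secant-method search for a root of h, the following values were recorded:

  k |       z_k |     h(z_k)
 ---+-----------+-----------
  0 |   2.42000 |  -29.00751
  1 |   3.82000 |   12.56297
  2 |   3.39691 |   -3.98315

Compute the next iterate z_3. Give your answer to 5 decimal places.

3.49876

z_3 = 3.39691 − (-3.98315)·(3.39691 − 3.82000) / (-3.98315 − 12.56297)
   = 3.39691 − (1.6852309)/(-16.5461200) = 3.4987605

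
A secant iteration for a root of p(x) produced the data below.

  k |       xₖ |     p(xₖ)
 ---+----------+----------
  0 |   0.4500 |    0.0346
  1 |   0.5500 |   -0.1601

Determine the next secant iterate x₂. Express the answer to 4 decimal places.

0.4678

x₂ = 0.5500 − (-0.1601)·(0.5500 − 0.4500) / (-0.1601 − 0.0346)
   = 0.5500 − (-0.016010)/(-0.194700) = 0.467771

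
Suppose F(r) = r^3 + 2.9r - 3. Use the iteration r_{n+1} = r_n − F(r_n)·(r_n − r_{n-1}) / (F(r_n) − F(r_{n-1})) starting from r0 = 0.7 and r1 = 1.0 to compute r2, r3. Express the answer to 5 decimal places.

0.82318, 0.83336

F(0.7) = -0.6270000, F(1.0) = 0.9000000
r2 = 1.0000000 − 0.9000000·(1.0000000 − 0.7000000) / (0.9000000 − (-0.6270000)) = 1.0000000 − (0.2700000)/(1.5270000) = 0.8231827
F(0.8231827) = -0.0549570
r3 = 0.8231827 − (-0.0549570)·(0.8231827 − 1.0000000) / (-0.0549570 − 0.9000000) = 0.8231827 − (0.0097174)/(-0.9549570) = 0.8333584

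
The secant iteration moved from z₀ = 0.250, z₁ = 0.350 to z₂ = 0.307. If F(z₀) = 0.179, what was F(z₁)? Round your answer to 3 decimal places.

-0.135

The secant line through (0.250, 0.179) and (0.350, F(z₁)) crosses zero at z₂ = 0.307.
So (0.250, 0.179), (0.350, F(z₁)), (0.307, 0) are collinear:
F(z₁) = 0.179 · (0.350 − 0.307) / (0.250 − 0.307) = 0.179 · (0.04300)/(-0.05700) = -0.13504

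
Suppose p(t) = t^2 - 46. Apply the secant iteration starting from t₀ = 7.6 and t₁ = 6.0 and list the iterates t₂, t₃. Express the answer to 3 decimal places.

6.735, 6.785

p(7.6) = 11.76000, p(6.0) = -10.00000
t₂ = 6.00000 − (-10.00000)·(6.00000 − 7.60000) / (-10.00000 − 11.76000) = 6.00000 − (16.00000)/(-21.76000) = 6.73529
p(6.73529) = -0.63581
t₃ = 6.73529 − (-0.63581)·(6.73529 − 6.00000) / (-0.63581 − (-10.00000)) = 6.73529 − (-0.46751)/(9.36419) = 6.78522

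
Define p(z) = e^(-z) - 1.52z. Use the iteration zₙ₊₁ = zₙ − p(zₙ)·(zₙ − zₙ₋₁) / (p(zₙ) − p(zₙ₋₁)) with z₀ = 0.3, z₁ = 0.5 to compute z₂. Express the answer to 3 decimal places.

p(0.3) = 0.28482, p(0.5) = -0.15347
z₂ = 0.50000 − (-0.15347)·(0.50000 − 0.30000) / (-0.15347 − 0.28482) = 0.50000 − (-0.03069)/(-0.43829) = 0.42997

0.430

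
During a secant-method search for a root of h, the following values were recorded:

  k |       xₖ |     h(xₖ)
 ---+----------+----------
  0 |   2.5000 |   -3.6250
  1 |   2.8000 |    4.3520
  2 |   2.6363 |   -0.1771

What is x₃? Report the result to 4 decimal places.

2.6427

x₃ = 2.6363 − (-0.1771)·(2.6363 − 2.8000) / (-0.1771 − 4.3520)
   = 2.6363 − (0.028991)/(-4.529100) = 2.642701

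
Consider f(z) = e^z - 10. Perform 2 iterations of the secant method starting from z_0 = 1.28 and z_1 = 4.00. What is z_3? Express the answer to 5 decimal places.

1.85866

f(1.28) = -6.4033603, f(4.00) = 44.5981500
z_2 = 4.0000000 − 44.5981500·(4.0000000 − 1.2800000) / (44.5981500 − (-6.4033603)) = 4.0000000 − (121.3069681)/(51.0015103) = 1.6215024
f(1.6215024) = -4.9393120
z_3 = 1.6215024 − (-4.9393120)·(1.6215024 − 4.0000000) / (-4.9393120 − 44.5981500) = 1.6215024 − (11.7481417)/(-49.5374621) = 1.8586591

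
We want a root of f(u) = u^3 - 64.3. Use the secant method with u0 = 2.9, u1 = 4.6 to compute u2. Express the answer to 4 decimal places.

3.8301

f(2.9) = -39.911000, f(4.6) = 33.036000
u2 = 4.600000 − 33.036000·(4.600000 − 2.900000) / (33.036000 − (-39.911000)) = 4.600000 − (56.161200)/(72.947000) = 3.830110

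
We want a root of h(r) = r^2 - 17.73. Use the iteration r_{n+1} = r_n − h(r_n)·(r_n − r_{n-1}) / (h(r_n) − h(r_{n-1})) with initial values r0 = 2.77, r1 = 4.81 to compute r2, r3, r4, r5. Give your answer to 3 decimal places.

h(2.77) = -10.05710, h(4.81) = 5.40610
r2 = 4.81000 − 5.40610·(4.81000 − 2.77000) / (5.40610 − (-10.05710)) = 4.81000 − (11.02844)/(15.46320) = 4.09679
h(4.09679) = -0.94628
r3 = 4.09679 − (-0.94628)·(4.09679 − 4.81000) / (-0.94628 − 5.40610) = 4.09679 − (0.67489)/(-6.35238) = 4.20304
h(4.20304) = -0.06449
r4 = 4.20304 − (-0.06449)·(4.20304 − 4.09679) / (-0.06449 − (-0.94628)) = 4.20304 − (-0.00685)/(0.88179) = 4.21081
h(4.21081) = 0.00089
r5 = 4.21081 − 0.00089·(4.21081 − 4.20304) / (0.00089 − (-0.06449)) = 4.21081 − (0.00001)/(0.06537) = 4.21070

4.097, 4.203, 4.211, 4.211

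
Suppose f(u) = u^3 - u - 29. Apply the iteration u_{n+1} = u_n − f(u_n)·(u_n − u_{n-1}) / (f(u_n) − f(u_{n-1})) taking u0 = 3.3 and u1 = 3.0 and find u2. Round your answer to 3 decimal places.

f(3.3) = 3.63700, f(3.0) = -5.00000
u2 = 3.00000 − (-5.00000)·(3.00000 − 3.30000) / (-5.00000 − 3.63700) = 3.00000 − (1.50000)/(-8.63700) = 3.17367

3.174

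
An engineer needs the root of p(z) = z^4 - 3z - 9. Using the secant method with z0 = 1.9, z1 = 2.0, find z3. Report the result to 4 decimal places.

p(1.9) = -1.667900, p(2.0) = 1.000000
z2 = 2.000000 − 1.000000·(2.000000 − 1.900000) / (1.000000 − (-1.667900)) = 2.000000 − (0.100000)/(2.667900) = 1.962517
p(1.962517) = -0.053698
z3 = 1.962517 − (-0.053698)·(1.962517 − 2.000000) / (-0.053698 − 1.000000) = 1.962517 − (0.002013)/(-1.053698) = 1.964427

1.9644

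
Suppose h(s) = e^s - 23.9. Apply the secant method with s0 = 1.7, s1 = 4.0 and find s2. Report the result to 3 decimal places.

2.563

h(1.7) = -18.42605, h(4.0) = 30.69815
s2 = 4.00000 − 30.69815·(4.00000 − 1.70000) / (30.69815 − (-18.42605)) = 4.00000 − (70.60575)/(49.12420) = 2.56271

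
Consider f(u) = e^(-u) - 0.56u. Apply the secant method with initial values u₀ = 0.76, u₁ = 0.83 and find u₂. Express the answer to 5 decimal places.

f(0.76) = 0.0420664, f(0.83) = -0.0287507
u₂ = 0.8300000 − (-0.0287507)·(0.8300000 − 0.7600000) / (-0.0287507 − 0.0420664) = 0.8300000 − (-0.0020125)/(-0.0708171) = 0.8015810

0.80158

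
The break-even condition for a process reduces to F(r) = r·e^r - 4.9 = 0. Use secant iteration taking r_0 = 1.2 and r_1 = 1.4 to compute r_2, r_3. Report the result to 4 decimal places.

1.3082, 1.3148

F(1.2) = -0.915860, F(1.4) = 0.777280
r_2 = 1.400000 − 0.777280·(1.400000 − 1.200000) / (0.777280 − (-0.915860)) = 1.400000 − (0.155456)/(1.693140) = 1.308185
F(1.308185) = -0.060433
r_3 = 1.308185 − (-0.060433)·(1.308185 − 1.400000) / (-0.060433 − 0.777280) = 1.308185 − (0.005549)/(-0.837713) = 1.314808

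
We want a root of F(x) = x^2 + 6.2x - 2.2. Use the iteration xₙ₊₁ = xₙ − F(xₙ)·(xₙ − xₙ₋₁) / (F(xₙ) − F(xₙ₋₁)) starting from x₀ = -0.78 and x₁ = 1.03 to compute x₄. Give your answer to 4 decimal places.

0.3368

F(-0.78) = -6.427600, F(1.03) = 5.246900
x₂ = 1.030000 − 5.246900·(1.030000 − (-0.780000)) / (5.246900 − (-6.427600)) = 1.030000 − (9.496889)/(11.674500) = 0.216527
F(0.216527) = -0.810648
x₃ = 0.216527 − (-0.810648)·(0.216527 − 1.030000) / (-0.810648 − 5.246900) = 0.216527 − (0.659440)/(-6.057548) = 0.325390
F(0.325390) = -0.076706
x₄ = 0.325390 − (-0.076706)·(0.325390 − 0.216527) / (-0.076706 − (-0.810648)) = 0.325390 − (-0.008350)/(0.733942) = 0.336767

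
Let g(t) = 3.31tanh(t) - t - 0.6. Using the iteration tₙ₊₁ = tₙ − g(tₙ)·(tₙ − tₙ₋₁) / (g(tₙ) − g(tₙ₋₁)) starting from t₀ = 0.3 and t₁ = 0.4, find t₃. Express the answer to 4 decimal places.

0.2689

g(0.3) = 0.064245, g(0.4) = 0.257631
t₂ = 0.400000 − 0.257631·(0.400000 − 0.300000) / (0.257631 − 0.064245) = 0.400000 − (0.025763)/(0.193386) = 0.266779
g(0.266779) = -0.004110
t₃ = 0.266779 − (-0.004110)·(0.266779 − 0.400000) / (-0.004110 − 0.257631) = 0.266779 − (0.000547)/(-0.261741) = 0.268871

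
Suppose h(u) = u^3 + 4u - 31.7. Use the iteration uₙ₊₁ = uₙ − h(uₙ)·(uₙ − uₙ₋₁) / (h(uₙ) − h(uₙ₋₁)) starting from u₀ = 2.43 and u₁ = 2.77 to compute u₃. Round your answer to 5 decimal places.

2.74635

h(2.43) = -7.6310930, h(2.77) = 0.6339330
u₂ = 2.7700000 − 0.6339330·(2.7700000 − 2.4300000) / (0.6339330 − (-7.6310930)) = 2.7700000 − (0.2155372)/(8.2650260) = 2.7439218
h(2.7439218) = -0.0650331
u₃ = 2.7439218 − (-0.0650331)·(2.7439218 − 2.7700000) / (-0.0650331 − 0.6339330) = 2.7439218 − (0.0016959)/(-0.6989661) = 2.7463481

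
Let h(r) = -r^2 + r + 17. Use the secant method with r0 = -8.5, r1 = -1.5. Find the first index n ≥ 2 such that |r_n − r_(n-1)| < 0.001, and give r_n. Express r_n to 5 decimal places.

n = 7, r_n = -3.65331

h(-8.5) = -63.7500000, h(-1.5) = 13.2500000
r2 = -1.5000000 − 13.2500000·(7.0000000)/(77.0000000) = -2.7045455;  |Δ| = 1.2045455
h(-2.7045455) = 6.9808884
r3 = -2.7045455 − 6.9808884·(-1.2045455)/(-6.2691116) = -4.0458515;  |Δ| = 1.3413061
h(-4.0458515) = -3.4147661
r4 = -4.0458515 − (-3.4147661)·(-1.3413061)/(-10.3956545) = -3.6052591;  |Δ| = 0.4405924
h(-3.6052591) = 0.3968476
r5 = -3.6052591 − 0.3968476·(0.4405924)/(3.8116137) = -3.6511316;  |Δ| = 0.0458724
h(-3.6511316) = 0.0181068
r6 = -3.6511316 − 0.0181068·(-0.0458724)/(-0.3787408) = -3.6533246;  |Δ| = 0.0021931
h(-3.6533246) = -0.0001054
r7 = -3.6533246 − (-0.0001054)·(-0.0021931)/(-0.0182122) = -3.6533119;  |Δ| = 0.0000127
|r7 − r6| = 0.0000127 < 0.001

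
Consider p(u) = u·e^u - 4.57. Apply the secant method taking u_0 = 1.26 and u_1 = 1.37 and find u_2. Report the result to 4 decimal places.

p(1.26) = -0.127969, p(1.37) = 0.821430
u_2 = 1.370000 − 0.821430·(1.370000 − 1.260000) / (0.821430 − (-0.127969)) = 1.370000 − (0.090357)/(0.949399) = 1.274827

1.2748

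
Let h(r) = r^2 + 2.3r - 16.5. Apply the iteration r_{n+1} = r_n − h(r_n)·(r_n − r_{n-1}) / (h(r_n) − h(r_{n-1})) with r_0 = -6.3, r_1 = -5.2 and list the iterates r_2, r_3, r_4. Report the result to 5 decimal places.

h(-6.3) = 8.7000000, h(-5.2) = -1.4200000
r_2 = -5.2000000 − (-1.4200000)·(-5.2000000 − (-6.3000000)) / (-1.4200000 − 8.7000000) = -5.2000000 − (-1.5620000)/(-10.1200000) = -5.3543478
h(-5.3543478) = -0.1459594
r_3 = -5.3543478 − (-0.1459594)·(-5.3543478 − (-5.2000000)) / (-0.1459594 − (-1.4200000)) = -5.3543478 − (0.0225285)/(1.2740406) = -5.3720306
h(-5.3720306) = 0.0030420
r_4 = -5.3720306 − 0.0030420·(-5.3720306 − (-5.3543478)) / (0.0030420 − (-0.1459594)) = -5.3720306 − (-0.0000538)/(0.1490013) = -5.3716695

-5.35435, -5.37203, -5.37167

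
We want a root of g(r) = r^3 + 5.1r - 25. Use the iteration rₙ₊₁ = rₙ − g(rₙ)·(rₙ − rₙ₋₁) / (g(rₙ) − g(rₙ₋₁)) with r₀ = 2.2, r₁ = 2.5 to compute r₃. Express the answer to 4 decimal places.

g(2.2) = -3.132000, g(2.5) = 3.375000
r₂ = 2.500000 − 3.375000·(2.500000 − 2.200000) / (3.375000 − (-3.132000)) = 2.500000 − (1.012500)/(6.507000) = 2.344398
g(2.344398) = -0.158278
r₃ = 2.344398 − (-0.158278)·(2.344398 − 2.500000) / (-0.158278 − 3.375000) = 2.344398 − (0.024628)/(-3.533278) = 2.351369

2.3514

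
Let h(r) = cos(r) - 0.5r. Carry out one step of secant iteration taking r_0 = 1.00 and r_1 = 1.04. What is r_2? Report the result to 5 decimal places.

h(1.00) = 0.0403023, h(1.04) = -0.0137797
r_2 = 1.0400000 − (-0.0137797)·(1.0400000 − 1.0000000) / (-0.0137797 − 0.0403023) = 1.0400000 − (-0.0005512)/(-0.0540820) = 1.0298083

1.02981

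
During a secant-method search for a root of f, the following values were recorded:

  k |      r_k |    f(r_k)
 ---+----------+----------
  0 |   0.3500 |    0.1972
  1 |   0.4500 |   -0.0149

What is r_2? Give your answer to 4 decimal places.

0.4430

r_2 = 0.4500 − (-0.0149)·(0.4500 − 0.3500) / (-0.0149 − 0.1972)
   = 0.4500 − (-0.001490)/(-0.212100) = 0.442975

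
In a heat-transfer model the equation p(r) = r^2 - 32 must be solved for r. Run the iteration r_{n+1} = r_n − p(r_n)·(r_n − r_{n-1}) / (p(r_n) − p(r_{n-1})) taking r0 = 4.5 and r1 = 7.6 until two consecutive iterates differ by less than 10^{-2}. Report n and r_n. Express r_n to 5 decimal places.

p(4.5) = -11.7500000, p(7.6) = 25.7600000
r2 = 7.6000000 − 25.7600000·(3.1000000)/(37.5100000) = 5.4710744;  |Δ| = 2.1289256
p(5.4710744) = -2.0673451
r3 = 5.4710744 − (-2.0673451)·(-2.1289256)/(-27.8273451) = 5.6292362;  |Δ| = 0.1581618
p(5.6292362) = -0.3116996
r4 = 5.6292362 − (-0.3116996)·(0.1581618)/(1.7556455) = 5.6573165;  |Δ| = 0.0280803
p(5.6573165) = 0.0052297
r5 = 5.6573165 − 0.0052297·(0.0280803)/(0.3169293) = 5.6568531;  |Δ| = 0.0004634
|r5 − r4| = 0.0004634 < 10^{-2}

n = 5, r_n = 5.65685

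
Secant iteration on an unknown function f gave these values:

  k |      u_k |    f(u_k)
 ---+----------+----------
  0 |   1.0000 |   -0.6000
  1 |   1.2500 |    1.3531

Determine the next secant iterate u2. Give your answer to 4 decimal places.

u2 = 1.2500 − 1.3531·(1.2500 − 1.0000) / (1.3531 − (-0.6000))
   = 1.2500 − (0.338275)/(1.953100) = 1.076801

1.0768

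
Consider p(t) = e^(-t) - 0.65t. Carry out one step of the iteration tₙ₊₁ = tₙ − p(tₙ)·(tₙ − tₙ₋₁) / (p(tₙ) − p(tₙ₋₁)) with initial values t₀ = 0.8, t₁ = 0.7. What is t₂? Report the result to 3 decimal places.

0.737

p(0.8) = -0.07067, p(0.7) = 0.04159
t₂ = 0.70000 − 0.04159·(0.70000 − 0.80000) / (0.04159 − (-0.07067)) = 0.70000 − (-0.00416)/(0.11226) = 0.73704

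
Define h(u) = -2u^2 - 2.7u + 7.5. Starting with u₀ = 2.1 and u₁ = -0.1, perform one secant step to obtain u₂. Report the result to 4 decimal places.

h(2.1) = -6.990000, h(-0.1) = 7.750000
u₂ = -0.100000 − 7.750000·(-0.100000 − 2.100000) / (7.750000 − (-6.990000)) = -0.100000 − (-17.050000)/(14.740000) = 1.056716

1.0567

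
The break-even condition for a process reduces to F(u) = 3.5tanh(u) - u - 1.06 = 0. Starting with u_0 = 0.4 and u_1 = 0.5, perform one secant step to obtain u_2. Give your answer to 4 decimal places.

0.4694

F(0.4) = -0.130179, F(0.5) = 0.057410
u_2 = 0.500000 − 0.057410·(0.500000 − 0.400000) / (0.057410 − (-0.130179)) = 0.500000 − (0.005741)/(0.187589) = 0.469396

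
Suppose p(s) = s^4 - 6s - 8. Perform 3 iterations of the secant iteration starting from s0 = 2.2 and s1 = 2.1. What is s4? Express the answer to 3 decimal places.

p(2.2) = 2.22560, p(2.1) = -1.15190
s2 = 2.10000 − (-1.15190)·(2.10000 − 2.20000) / (-1.15190 − 2.22560) = 2.10000 − (0.11519)/(-3.37750) = 2.13411
p(2.13411) = -0.06203
s3 = 2.13411 − (-0.06203)·(2.13411 − 2.10000) / (-0.06203 − (-1.15190)) = 2.13411 − (-0.00212)/(1.08987) = 2.13605
p(2.13605) = 0.00189
s4 = 2.13605 − 0.00189·(2.13605 − 2.13411) / (0.00189 − (-0.06203)) = 2.13605 − (0.00000)/(0.06392) = 2.13599

2.136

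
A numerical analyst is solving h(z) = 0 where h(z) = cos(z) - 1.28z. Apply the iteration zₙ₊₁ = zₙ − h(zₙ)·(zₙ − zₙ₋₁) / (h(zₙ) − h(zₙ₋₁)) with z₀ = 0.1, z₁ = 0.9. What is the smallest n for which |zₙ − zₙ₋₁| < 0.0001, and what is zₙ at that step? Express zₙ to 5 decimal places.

h(0.1) = 0.8670042, h(0.9) = -0.5303900
z₂ = 0.9000000 − (-0.5303900)·(0.8000000)/(-1.3973942) = 0.5963548;  |Δ| = 0.3036452
h(0.5963548) = 0.0640542
z₃ = 0.5963548 − 0.0640542·(-0.3036452)/(0.5944442) = 0.6290740;  |Δ| = 0.0327192
h(0.6290740) = 0.0033579
z₄ = 0.6290740 − 0.0033579·(0.0327192)/(-0.0606963) = 0.6308842;  |Δ| = 0.0018101
h(0.6308842) = -0.0000255
z₅ = 0.6308842 − (-0.0000255)·(0.0018101)/(-0.0033834) = 0.6308706;  |Δ| = 0.0000136
|z₅ − z₄| = 0.0000136 < 0.0001

n = 5, zₙ = 0.63087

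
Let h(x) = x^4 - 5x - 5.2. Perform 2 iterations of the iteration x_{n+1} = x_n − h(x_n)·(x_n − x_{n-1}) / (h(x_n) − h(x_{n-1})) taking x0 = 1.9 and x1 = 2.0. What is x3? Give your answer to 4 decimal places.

h(1.9) = -1.667900, h(2.0) = 0.800000
x2 = 2.000000 − 0.800000·(2.000000 − 1.900000) / (0.800000 − (-1.667900)) = 2.000000 − (0.080000)/(2.467900) = 1.967584
h(1.967584) = -0.050290
x3 = 1.967584 − (-0.050290)·(1.967584 − 2.000000) / (-0.050290 − 0.800000) = 1.967584 − (0.001630)/(-0.850290) = 1.969501

1.9695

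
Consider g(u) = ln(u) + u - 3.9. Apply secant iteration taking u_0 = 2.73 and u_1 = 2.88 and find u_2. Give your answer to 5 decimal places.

2.85214

g(2.73) = -0.1656984, g(2.88) = 0.0377903
u_2 = 2.8800000 − 0.0377903·(2.8800000 − 2.7300000) / (0.0377903 − (-0.1656984)) = 2.8800000 − (0.0056685)/(0.2034887) = 2.8521432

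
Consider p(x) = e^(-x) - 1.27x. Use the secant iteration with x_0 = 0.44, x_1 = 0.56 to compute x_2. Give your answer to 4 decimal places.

p(0.44) = 0.085236, p(0.56) = -0.139991
x_2 = 0.560000 − (-0.139991)·(0.560000 − 0.440000) / (-0.139991 − 0.085236) = 0.560000 − (-0.016799)/(-0.225227) = 0.485414

0.4854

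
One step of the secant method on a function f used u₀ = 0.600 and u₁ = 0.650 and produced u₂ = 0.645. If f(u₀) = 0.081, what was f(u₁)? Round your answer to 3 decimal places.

The secant line through (0.600, 0.081) and (0.650, f(u₁)) crosses zero at u₂ = 0.645.
So (0.600, 0.081), (0.650, f(u₁)), (0.645, 0) are collinear:
f(u₁) = 0.081 · (0.650 − 0.645) / (0.600 − 0.645) = 0.081 · (0.00500)/(-0.04500) = -0.00900

-0.009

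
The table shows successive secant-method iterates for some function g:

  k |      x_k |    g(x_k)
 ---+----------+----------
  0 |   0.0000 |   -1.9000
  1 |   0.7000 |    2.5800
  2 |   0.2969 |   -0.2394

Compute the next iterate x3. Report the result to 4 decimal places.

x3 = 0.2969 − (-0.2394)·(0.2969 − 0.7000) / (-0.2394 − 2.5800)
   = 0.2969 − (0.096502)/(-2.819400) = 0.331128

0.3311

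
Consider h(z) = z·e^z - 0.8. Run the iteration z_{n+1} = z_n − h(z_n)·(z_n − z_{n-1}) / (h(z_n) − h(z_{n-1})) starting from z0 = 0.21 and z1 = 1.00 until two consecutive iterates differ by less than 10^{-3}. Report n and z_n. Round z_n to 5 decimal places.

n = 6, z_n = 0.49007

h(0.21) = -0.5409276, h(1.00) = 1.9182818
z2 = 1.0000000 − 1.9182818·(0.7900000)/(2.4592094) = 0.3837684;  |Δ| = 0.6162316
h(0.3837684) = -0.2367027
z3 = 0.3837684 − (-0.2367027)·(-0.6162316)/(-2.1549845) = 0.4514550;  |Δ| = 0.0676867
h(0.4514550) = -0.0909466
z4 = 0.4514550 − (-0.0909466)·(0.0676867)/(0.1457561) = 0.4936891;  |Δ| = 0.0422341
h(0.4936891) = 0.0088351
z5 = 0.4936891 − 0.0088351·(0.0422341)/(0.0997818) = 0.4899495;  |Δ| = 0.0037396
h(0.4899495) = -0.0002878
z6 = 0.4899495 − (-0.0002878)·(-0.0037396)/(-0.0091230) = 0.4900675;  |Δ| = 0.0001180
|z6 − z5| = 0.0001180 < 10^{-3}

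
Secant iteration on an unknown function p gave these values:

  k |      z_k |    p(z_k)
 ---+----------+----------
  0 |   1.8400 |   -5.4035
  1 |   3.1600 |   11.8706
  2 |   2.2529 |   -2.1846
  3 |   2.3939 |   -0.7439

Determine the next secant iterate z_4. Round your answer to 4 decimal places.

2.4667

z_4 = 2.3939 − (-0.7439)·(2.3939 − 2.2529) / (-0.7439 − (-2.1846))
   = 2.3939 − (-0.104890)/(1.440700) = 2.466705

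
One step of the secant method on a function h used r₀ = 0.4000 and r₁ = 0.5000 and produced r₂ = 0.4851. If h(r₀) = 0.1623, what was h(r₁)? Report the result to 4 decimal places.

-0.0284

The secant line through (0.4000, 0.1623) and (0.5000, h(r₁)) crosses zero at r₂ = 0.4851.
So (0.4000, 0.1623), (0.5000, h(r₁)), (0.4851, 0) are collinear:
h(r₁) = 0.1623 · (0.5000 − 0.4851) / (0.4000 − 0.4851) = 0.1623 · (0.014900)/(-0.085100) = -0.028417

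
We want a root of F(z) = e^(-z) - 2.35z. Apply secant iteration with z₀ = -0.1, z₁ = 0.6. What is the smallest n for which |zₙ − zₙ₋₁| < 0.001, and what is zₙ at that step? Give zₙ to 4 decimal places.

F(-0.1) = 1.340171, F(0.6) = -0.861188
z₂ = 0.600000 − (-0.861188)·(0.700000)/(-2.201359) = 0.326155;  |Δ| = 0.273845
F(0.326155) = -0.044770
z₃ = 0.326155 − (-0.044770)·(-0.273845)/(0.816418) = 0.311138;  |Δ| = 0.015017
F(0.311138) = 0.001439
z₄ = 0.311138 − 0.001439·(-0.015017)/(0.046209) = 0.311605;  |Δ| = 0.000468
|z₄ − z₃| = 0.000468 < 0.001

n = 4, zₙ = 0.3116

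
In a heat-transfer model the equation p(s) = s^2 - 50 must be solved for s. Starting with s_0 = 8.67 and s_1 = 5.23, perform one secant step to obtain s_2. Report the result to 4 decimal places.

p(8.67) = 25.168900, p(5.23) = -22.647100
s_2 = 5.230000 − (-22.647100)·(5.230000 − 8.670000) / (-22.647100 − 25.168900) = 5.230000 − (77.906024)/(-47.816000) = 6.859288

6.8593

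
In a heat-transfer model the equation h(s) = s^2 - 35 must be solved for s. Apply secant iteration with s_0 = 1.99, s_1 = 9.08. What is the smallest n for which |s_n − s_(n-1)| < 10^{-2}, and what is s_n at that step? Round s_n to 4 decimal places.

n = 6, s_n = 5.9161

h(1.99) = -31.039900, h(9.08) = 47.446400
s_2 = 9.080000 − 47.446400·(7.090000)/(78.486300) = 4.793966;  |Δ| = 4.286034
h(4.793966) = -12.017893
s_3 = 4.793966 − (-12.017893)·(-4.286034)/(-59.464293) = 5.660185;  |Δ| = 0.866219
h(5.660185) = -2.962309
s_4 = 5.660185 − (-2.962309)·(0.866219)/(9.055584) = 5.943547;  |Δ| = 0.283362
h(5.943547) = 0.325748
s_5 = 5.943547 − 0.325748·(0.283362)/(3.288057) = 5.915474;  |Δ| = 0.028073
h(5.915474) = -0.007167
s_6 = 5.915474 − (-0.007167)·(-0.028073)/(-0.332914) = 5.916078;  |Δ| = 0.000604
|s_6 − s_5| = 0.000604 < 10^{-2}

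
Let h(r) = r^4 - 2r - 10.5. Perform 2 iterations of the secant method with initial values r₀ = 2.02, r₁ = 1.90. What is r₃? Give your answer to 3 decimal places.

1.948

h(2.02) = 2.10966, h(1.90) = -1.26790
r₂ = 1.90000 − (-1.26790)·(1.90000 − 2.02000) / (-1.26790 − 2.10966) = 1.90000 − (0.15215)/(-3.37756) = 1.94505
h(1.94505) = -0.07744
r₃ = 1.94505 − (-0.07744)·(1.94505 − 1.90000) / (-0.07744 − (-1.26790)) = 1.94505 − (-0.00349)/(1.19046) = 1.94798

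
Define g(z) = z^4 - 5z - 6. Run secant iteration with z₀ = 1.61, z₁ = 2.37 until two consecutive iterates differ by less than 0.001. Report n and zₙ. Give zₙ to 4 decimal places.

g(1.61) = -7.331018, g(2.37) = 13.699566
z₂ = 2.370000 − 13.699566·(0.760000)/(21.030583) = 1.874927;  |Δ| = 0.495073
g(1.874927) = -3.016936
z₃ = 1.874927 − (-3.016936)·(-0.495073)/(-16.716502) = 1.964276;  |Δ| = 0.089349
g(1.964276) = -0.934277
z₄ = 1.964276 − (-0.934277)·(0.089349)/(2.082660) = 2.004358;  |Δ| = 0.040082
g(2.004358) = 0.118122
z₅ = 2.004358 − 0.118122·(0.040082)/(1.052399) = 1.999859;  |Δ| = 0.004499
g(1.999859) = -0.003802
z₆ = 1.999859 − (-0.003802)·(-0.004499)/(-0.121924) = 1.999999;  |Δ| = 0.000140
|z₆ − z₅| = 0.000140 < 0.001

n = 6, zₙ = 2.0000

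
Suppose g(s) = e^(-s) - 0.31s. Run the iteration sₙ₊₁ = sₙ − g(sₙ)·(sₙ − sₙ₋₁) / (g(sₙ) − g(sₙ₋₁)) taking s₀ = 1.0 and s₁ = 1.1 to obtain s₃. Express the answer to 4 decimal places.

g(1.0) = 0.057879, g(1.1) = -0.008129
s₂ = 1.100000 − (-0.008129)·(1.100000 − 1.000000) / (-0.008129 − 0.057879) = 1.100000 − (-0.000813)/(-0.066008) = 1.087685
g(1.087685) = -0.000187
s₃ = 1.087685 − (-0.000187)·(1.087685 − 1.100000) / (-0.000187 − (-0.008129)) = 1.087685 − (0.000002)/(0.007942) = 1.087396

1.0874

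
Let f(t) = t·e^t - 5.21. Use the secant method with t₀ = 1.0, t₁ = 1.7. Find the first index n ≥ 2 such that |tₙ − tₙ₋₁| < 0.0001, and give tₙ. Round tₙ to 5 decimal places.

n = 6, tₙ = 1.35027

f(1.0) = -2.4917182, f(1.7) = 4.0957106
t₂ = 1.7000000 − 4.0957106·(0.7000000)/(6.5874287) = 1.2647775;  |Δ| = 0.4352225
f(1.2647775) = -0.7297732
t₃ = 1.2647775 − (-0.7297732)·(-0.4352225)/(-4.8254838) = 1.3305976;  |Δ| = 0.0658201
f(1.3305976) = -0.1759457
t₄ = 1.3305976 − (-0.1759457)·(0.0658201)/(0.5538275) = 1.3515080;  |Δ| = 0.0209104
f(1.3515080) = 0.0112088
t₅ = 1.3515080 − 0.0112088·(0.0209104)/(0.1871545) = 1.3502556;  |Δ| = 0.0012523
f(1.3502556) = -0.0001579
t₆ = 1.3502556 − (-0.0001579)·(-0.0012523)/(-0.0113666) = 1.3502730;  |Δ| = 0.0000174
|t₆ − t₅| = 0.0000174 < 0.0001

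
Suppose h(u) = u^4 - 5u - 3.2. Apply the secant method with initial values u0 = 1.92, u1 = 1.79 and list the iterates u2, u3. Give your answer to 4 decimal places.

1.8816, 1.8853

h(1.92) = 0.789545, h(1.79) = -1.883743
u2 = 1.790000 − (-1.883743)·(1.790000 − 1.920000) / (-1.883743 − 0.789545) = 1.790000 − (0.244887)/(-2.673288) = 1.881605
h(1.881605) = -0.073328
u3 = 1.881605 − (-0.073328)·(1.881605 − 1.790000) / (-0.073328 − (-1.883743)) = 1.881605 − (-0.006717)/(1.810415) = 1.885315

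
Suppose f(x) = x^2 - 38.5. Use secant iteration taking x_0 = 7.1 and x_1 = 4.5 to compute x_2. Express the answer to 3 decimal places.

6.073

f(7.1) = 11.91000, f(4.5) = -18.25000
x_2 = 4.50000 − (-18.25000)·(4.50000 − 7.10000) / (-18.25000 − 11.91000) = 4.50000 − (47.45000)/(-30.16000) = 6.07328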